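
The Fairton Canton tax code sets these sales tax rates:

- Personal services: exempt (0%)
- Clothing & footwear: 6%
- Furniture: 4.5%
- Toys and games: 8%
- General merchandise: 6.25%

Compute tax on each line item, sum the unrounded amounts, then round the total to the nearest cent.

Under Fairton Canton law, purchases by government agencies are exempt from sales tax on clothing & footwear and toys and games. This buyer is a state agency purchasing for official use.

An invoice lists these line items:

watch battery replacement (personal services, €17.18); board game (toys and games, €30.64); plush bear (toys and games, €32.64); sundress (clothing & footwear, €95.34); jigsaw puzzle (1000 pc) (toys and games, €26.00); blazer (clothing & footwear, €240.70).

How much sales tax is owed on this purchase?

€0.00

Watch battery replacement €17.18: personal services → 0% → €0.00
Board game €30.64: toys and games, buyer-exempt → 0% → €0.00
Plush bear €32.64: toys and games, buyer-exempt → 0% → €0.00
Sundress €95.34: clothing & footwear, buyer-exempt → 0% → €0.00
Jigsaw puzzle (1000 pc) €26.00: toys and games, buyer-exempt → 0% → €0.00
Blazer €240.70: clothing & footwear, buyer-exempt → 0% → €0.00
Unrounded tax sum = €0.00 → €0.00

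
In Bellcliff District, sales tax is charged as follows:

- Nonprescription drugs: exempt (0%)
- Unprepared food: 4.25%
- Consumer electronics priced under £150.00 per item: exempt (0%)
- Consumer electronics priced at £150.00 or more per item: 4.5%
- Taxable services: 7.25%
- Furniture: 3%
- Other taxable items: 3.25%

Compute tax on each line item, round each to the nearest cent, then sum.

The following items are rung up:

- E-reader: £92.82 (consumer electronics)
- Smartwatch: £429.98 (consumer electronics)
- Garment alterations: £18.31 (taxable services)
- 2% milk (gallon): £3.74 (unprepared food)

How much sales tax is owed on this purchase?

£20.84

E-reader £92.82: consumer electronics, under £150.00 → 0% → £0.00
Smartwatch £429.98: consumer electronics, £150.00 or more → 4.5% → £19.35
Garment alterations £18.31: taxable services → 7.25% → £1.33
2% milk (gallon) £3.74: unprepared food → 4.25% → £0.16
Total tax = £19.35 + £1.33 + £0.16 = £20.84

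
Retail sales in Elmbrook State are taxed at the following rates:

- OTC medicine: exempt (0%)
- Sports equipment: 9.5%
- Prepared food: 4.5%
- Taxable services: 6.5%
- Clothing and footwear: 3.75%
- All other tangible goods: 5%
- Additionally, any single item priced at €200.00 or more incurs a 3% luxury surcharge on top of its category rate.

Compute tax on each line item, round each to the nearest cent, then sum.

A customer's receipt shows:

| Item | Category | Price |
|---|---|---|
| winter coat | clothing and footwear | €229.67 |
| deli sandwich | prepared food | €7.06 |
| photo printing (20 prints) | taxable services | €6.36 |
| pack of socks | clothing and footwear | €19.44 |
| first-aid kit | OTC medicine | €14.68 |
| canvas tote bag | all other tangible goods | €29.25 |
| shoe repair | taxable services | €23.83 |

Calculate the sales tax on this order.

€19.97

Winter coat €229.67: clothing and footwear → 3.75% + 3% surcharge = 6.75% → €15.50
Deli sandwich €7.06: prepared food → 4.5% → €0.32
Photo printing (20 prints) €6.36: taxable services → 6.5% → €0.41
Pack of socks €19.44: clothing and footwear → 3.75% → €0.73
First-aid kit €14.68: OTC medicine → 0% → €0.00
Canvas tote bag €29.25: all other tangible goods → 5% → €1.46
Shoe repair €23.83: taxable services → 6.5% → €1.55
Total tax = €15.50 + €0.32 + €0.41 + €0.73 + €1.46 + €1.55 = €19.97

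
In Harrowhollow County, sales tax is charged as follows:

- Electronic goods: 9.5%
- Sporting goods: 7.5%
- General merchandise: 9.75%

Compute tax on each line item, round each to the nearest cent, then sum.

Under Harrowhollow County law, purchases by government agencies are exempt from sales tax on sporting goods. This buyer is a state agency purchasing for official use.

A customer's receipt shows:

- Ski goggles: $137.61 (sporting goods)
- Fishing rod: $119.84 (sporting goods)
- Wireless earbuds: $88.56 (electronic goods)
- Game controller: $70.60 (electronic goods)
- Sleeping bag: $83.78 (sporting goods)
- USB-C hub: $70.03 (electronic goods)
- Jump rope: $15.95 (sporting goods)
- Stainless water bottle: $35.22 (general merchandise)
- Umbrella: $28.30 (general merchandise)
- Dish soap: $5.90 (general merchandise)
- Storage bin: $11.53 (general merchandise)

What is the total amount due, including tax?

$696.98

Ski goggles $137.61: sporting goods, buyer-exempt → 0% → $0.00
Fishing rod $119.84: sporting goods, buyer-exempt → 0% → $0.00
Wireless earbuds $88.56: electronic goods → 9.5% → $8.41
Game controller $70.60: electronic goods → 9.5% → $6.71
Sleeping bag $83.78: sporting goods, buyer-exempt → 0% → $0.00
USB-C hub $70.03: electronic goods → 9.5% → $6.65
Jump rope $15.95: sporting goods, buyer-exempt → 0% → $0.00
Stainless water bottle $35.22: general merchandise → 9.75% → $3.43
Umbrella $28.30: general merchandise → 9.75% → $2.76
Dish soap $5.90: general merchandise → 9.75% → $0.58
Storage bin $11.53: general merchandise → 9.75% → $1.12
Subtotal = $667.32; tax = $29.66; total due = $696.98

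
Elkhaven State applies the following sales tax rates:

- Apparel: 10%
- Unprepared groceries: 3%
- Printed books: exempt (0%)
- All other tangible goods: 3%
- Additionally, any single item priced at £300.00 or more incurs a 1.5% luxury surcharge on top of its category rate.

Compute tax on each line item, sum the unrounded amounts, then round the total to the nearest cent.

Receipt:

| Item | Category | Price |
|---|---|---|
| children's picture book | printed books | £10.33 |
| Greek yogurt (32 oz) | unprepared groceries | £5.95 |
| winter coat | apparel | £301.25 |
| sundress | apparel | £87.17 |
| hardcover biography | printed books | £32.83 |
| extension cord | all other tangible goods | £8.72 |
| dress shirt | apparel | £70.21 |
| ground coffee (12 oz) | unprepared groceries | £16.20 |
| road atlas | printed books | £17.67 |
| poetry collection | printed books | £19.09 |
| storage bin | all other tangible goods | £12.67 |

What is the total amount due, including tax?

£633.78

Children's picture book £10.33: printed books → 0% → £0.00
Greek yogurt (32 oz) £5.95: unprepared groceries → 3% → £0.1785
Winter coat £301.25: apparel → 10% + 1.5% surcharge = 11.5% → £34.64375
Sundress £87.17: apparel → 10% → £8.717
Hardcover biography £32.83: printed books → 0% → £0.00
Extension cord £8.72: all other tangible goods → 3% → £0.2616
Dress shirt £70.21: apparel → 10% → £7.021
Ground coffee (12 oz) £16.20: unprepared groceries → 3% → £0.486
Road atlas £17.67: printed books → 0% → £0.00
Poetry collection £19.09: printed books → 0% → £0.00
Storage bin £12.67: all other tangible goods → 3% → £0.3801
Subtotal = £582.09; unrounded tax = £51.68795 → £51.69; total due = £633.78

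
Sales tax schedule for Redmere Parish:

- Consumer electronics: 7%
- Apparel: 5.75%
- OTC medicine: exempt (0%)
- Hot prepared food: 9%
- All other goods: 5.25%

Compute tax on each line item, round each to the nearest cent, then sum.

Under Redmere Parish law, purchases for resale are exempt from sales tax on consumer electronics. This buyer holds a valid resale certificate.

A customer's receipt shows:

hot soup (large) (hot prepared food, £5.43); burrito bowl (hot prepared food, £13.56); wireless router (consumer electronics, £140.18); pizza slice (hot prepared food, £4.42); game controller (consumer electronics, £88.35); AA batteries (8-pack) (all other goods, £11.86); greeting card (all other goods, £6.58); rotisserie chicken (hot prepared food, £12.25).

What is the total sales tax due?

£4.18

Hot soup (large) £5.43: hot prepared food → 9% → £0.49
Burrito bowl £13.56: hot prepared food → 9% → £1.22
Wireless router £140.18: consumer electronics, buyer-exempt → 0% → £0.00
Pizza slice £4.42: hot prepared food → 9% → £0.40
Game controller £88.35: consumer electronics, buyer-exempt → 0% → £0.00
AA batteries (8-pack) £11.86: all other goods → 5.25% → £0.62
Greeting card £6.58: all other goods → 5.25% → £0.35
Rotisserie chicken £12.25: hot prepared food → 9% → £1.10
Total tax = £0.49 + £1.22 + £0.40 + £0.62 + £0.35 + £1.10 = £4.18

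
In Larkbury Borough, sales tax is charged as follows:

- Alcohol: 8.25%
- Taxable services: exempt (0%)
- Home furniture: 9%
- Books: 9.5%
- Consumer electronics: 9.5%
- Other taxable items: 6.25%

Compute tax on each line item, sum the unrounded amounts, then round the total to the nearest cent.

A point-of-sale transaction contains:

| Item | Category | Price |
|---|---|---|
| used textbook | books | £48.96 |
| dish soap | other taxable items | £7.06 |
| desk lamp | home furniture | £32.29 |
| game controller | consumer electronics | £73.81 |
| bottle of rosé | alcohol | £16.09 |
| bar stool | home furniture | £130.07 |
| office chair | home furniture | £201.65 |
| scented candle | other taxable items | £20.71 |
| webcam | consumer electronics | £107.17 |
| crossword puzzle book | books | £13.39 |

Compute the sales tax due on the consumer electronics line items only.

£17.19

Game controller £73.81: consumer electronics → 9.5% → £7.01195
Webcam £107.17: consumer electronics → 9.5% → £10.18115
Tax on consumer electronics: unrounded sum = £17.1931 → £17.19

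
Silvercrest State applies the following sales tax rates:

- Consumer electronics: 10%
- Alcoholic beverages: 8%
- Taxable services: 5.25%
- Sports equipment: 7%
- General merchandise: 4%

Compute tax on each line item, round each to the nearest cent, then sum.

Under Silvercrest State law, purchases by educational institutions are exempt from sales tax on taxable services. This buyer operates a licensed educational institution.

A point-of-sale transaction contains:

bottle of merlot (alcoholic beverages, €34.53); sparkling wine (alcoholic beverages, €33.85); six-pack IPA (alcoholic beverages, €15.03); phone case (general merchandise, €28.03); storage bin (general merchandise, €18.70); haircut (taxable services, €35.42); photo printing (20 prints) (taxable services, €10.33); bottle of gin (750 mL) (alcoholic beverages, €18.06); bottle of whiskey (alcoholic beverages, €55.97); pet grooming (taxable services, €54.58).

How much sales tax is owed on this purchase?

€14.46

Bottle of merlot €34.53: alcoholic beverages → 8% → €2.76
Sparkling wine €33.85: alcoholic beverages → 8% → €2.71
Six-pack IPA €15.03: alcoholic beverages → 8% → €1.20
Phone case €28.03: general merchandise → 4% → €1.12
Storage bin €18.70: general merchandise → 4% → €0.75
Haircut €35.42: taxable services, buyer-exempt → 0% → €0.00
Photo printing (20 prints) €10.33: taxable services, buyer-exempt → 0% → €0.00
Bottle of gin (750 mL) €18.06: alcoholic beverages → 8% → €1.44
Bottle of whiskey €55.97: alcoholic beverages → 8% → €4.48
Pet grooming €54.58: taxable services, buyer-exempt → 0% → €0.00
Total tax = €2.76 + €2.71 + €1.20 + €1.12 + €0.75 + €1.44 + €4.48 = €14.46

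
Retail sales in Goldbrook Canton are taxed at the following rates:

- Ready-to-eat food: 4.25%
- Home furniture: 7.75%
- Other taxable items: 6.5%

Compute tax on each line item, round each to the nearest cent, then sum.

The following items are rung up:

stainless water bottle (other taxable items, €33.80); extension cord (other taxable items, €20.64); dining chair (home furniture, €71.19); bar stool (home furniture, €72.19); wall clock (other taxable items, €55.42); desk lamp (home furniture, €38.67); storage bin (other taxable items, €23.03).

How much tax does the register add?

€22.75

Stainless water bottle €33.80: other taxable items → 6.5% → €2.20
Extension cord €20.64: other taxable items → 6.5% → €1.34
Dining chair €71.19: home furniture → 7.75% → €5.52
Bar stool €72.19: home furniture → 7.75% → €5.59
Wall clock €55.42: other taxable items → 6.5% → €3.60
Desk lamp €38.67: home furniture → 7.75% → €3.00
Storage bin €23.03: other taxable items → 6.5% → €1.50
Total tax = €2.20 + €1.34 + €5.52 + €5.59 + €3.60 + €3.00 + €1.50 = €22.75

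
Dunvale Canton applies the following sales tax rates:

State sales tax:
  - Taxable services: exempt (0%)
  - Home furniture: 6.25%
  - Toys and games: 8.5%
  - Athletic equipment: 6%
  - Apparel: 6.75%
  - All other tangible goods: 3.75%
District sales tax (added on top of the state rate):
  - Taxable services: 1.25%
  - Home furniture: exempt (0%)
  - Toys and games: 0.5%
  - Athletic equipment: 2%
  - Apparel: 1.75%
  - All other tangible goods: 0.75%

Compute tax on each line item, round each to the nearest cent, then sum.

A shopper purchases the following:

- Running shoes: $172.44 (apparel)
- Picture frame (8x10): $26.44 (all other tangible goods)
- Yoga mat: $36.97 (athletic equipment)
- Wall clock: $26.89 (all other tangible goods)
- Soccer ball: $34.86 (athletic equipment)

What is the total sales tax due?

Running shoes $172.44: apparel → 6.75% + 1.75% district = 8.5% → $14.66
Picture frame (8x10) $26.44: all other tangible goods → 3.75% + 0.75% district = 4.5% → $1.19
Yoga mat $36.97: athletic equipment → 6% + 2% district = 8% → $2.96
Wall clock $26.89: all other tangible goods → 3.75% + 0.75% district = 4.5% → $1.21
Soccer ball $34.86: athletic equipment → 6% + 2% district = 8% → $2.79
Total tax = $14.66 + $1.19 + $2.96 + $1.21 + $2.79 = $22.81

$22.81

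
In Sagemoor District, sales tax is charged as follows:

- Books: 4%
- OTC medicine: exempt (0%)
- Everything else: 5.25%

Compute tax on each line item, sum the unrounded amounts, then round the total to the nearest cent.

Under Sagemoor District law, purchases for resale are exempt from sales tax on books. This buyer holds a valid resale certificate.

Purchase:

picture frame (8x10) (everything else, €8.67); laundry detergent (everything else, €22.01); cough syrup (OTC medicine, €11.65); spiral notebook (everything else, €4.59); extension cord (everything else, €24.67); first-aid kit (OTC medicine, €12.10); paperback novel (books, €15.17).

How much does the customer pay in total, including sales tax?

Picture frame (8x10) €8.67: everything else → 5.25% → €0.455175
Laundry detergent €22.01: everything else → 5.25% → €1.155525
Cough syrup €11.65: OTC medicine → 0% → €0.00
Spiral notebook €4.59: everything else → 5.25% → €0.240975
Extension cord €24.67: everything else → 5.25% → €1.295175
First-aid kit €12.10: OTC medicine → 0% → €0.00
Paperback novel €15.17: books, buyer-exempt → 0% → €0.00
Subtotal = €98.86; unrounded tax = €3.14685 → €3.15; total due = €102.01

€102.01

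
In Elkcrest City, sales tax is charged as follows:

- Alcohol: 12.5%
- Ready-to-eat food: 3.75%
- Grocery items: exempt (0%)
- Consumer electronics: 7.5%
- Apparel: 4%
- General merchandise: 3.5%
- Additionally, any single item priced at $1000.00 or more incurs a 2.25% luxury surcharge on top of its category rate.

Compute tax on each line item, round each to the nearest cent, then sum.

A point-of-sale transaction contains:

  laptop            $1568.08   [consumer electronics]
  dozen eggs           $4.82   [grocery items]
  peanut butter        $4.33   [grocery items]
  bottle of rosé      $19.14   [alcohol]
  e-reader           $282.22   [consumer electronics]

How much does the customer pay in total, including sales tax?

Laptop $1568.08: consumer electronics → 7.5% + 2.25% surcharge = 9.75% → $152.89
Dozen eggs $4.82: grocery items → 0% → $0.00
Peanut butter $4.33: grocery items → 0% → $0.00
Bottle of rosé $19.14: alcohol → 12.5% → $2.39
E-reader $282.22: consumer electronics → 7.5% → $21.17
Subtotal = $1878.59; tax = $176.45; total due = $2055.04

$2055.04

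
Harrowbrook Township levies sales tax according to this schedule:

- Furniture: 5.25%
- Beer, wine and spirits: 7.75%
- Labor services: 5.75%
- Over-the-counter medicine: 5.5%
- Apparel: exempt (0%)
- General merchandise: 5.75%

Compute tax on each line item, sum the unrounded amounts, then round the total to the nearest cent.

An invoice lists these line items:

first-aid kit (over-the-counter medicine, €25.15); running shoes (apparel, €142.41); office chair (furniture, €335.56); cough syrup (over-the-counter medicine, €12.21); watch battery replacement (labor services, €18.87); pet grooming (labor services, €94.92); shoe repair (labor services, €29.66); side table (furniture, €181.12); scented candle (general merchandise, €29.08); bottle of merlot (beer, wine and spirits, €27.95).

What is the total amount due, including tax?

€938.20

First-aid kit €25.15: over-the-counter medicine → 5.5% → €1.38325
Running shoes €142.41: apparel → 0% → €0.00
Office chair €335.56: furniture → 5.25% → €17.6169
Cough syrup €12.21: over-the-counter medicine → 5.5% → €0.67155
Watch battery replacement €18.87: labor services → 5.75% → €1.085025
Pet grooming €94.92: labor services → 5.75% → €5.4579
Shoe repair €29.66: labor services → 5.75% → €1.70545
Side table €181.12: furniture → 5.25% → €9.5088
Scented candle €29.08: general merchandise → 5.75% → €1.6721
Bottle of merlot €27.95: beer, wine and spirits → 7.75% → €2.166125
Subtotal = €896.93; unrounded tax = €41.2671 → €41.27; total due = €938.20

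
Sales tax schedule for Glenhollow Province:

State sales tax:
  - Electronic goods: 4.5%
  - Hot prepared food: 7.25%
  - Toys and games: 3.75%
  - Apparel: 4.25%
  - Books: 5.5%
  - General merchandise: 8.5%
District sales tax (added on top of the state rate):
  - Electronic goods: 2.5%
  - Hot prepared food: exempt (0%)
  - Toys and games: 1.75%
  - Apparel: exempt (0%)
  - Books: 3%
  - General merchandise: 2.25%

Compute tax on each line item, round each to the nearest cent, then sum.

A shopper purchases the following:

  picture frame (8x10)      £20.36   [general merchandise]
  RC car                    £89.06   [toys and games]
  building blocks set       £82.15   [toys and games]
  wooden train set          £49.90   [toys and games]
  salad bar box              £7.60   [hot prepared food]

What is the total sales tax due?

Picture frame (8x10) £20.36: general merchandise → 8.5% + 2.25% district = 10.75% → £2.19
RC car £89.06: toys and games → 3.75% + 1.75% district = 5.5% → £4.90
Building blocks set £82.15: toys and games → 3.75% + 1.75% district = 5.5% → £4.52
Wooden train set £49.90: toys and games → 3.75% + 1.75% district = 5.5% → £2.74
Salad bar box £7.60: hot prepared food → 7.25% + 0% district = 7.25% → £0.55
Total tax = £2.19 + £4.90 + £4.52 + £2.74 + £0.55 = £14.90

£14.90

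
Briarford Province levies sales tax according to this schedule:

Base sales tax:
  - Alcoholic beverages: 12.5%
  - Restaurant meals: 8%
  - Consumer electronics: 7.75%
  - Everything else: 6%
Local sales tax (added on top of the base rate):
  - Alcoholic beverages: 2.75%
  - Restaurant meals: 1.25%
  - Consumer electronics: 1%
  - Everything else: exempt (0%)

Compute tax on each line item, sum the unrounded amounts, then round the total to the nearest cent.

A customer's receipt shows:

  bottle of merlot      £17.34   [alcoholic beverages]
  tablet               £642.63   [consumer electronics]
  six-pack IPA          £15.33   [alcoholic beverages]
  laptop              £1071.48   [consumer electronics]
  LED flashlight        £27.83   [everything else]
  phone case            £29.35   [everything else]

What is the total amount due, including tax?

£1962.36

Bottle of merlot £17.34: alcoholic beverages → 12.5% + 2.75% local = 15.25% → £2.64435
Tablet £642.63: consumer electronics → 7.75% + 1% local = 8.75% → £56.230125
Six-pack IPA £15.33: alcoholic beverages → 12.5% + 2.75% local = 15.25% → £2.337825
Laptop £1071.48: consumer electronics → 7.75% + 1% local = 8.75% → £93.7545
LED flashlight £27.83: everything else → 6% + 0% local = 6% → £1.6698
Phone case £29.35: everything else → 6% + 0% local = 6% → £1.761
Subtotal = £1803.96; unrounded tax = £158.3976 → £158.40; total due = £1962.36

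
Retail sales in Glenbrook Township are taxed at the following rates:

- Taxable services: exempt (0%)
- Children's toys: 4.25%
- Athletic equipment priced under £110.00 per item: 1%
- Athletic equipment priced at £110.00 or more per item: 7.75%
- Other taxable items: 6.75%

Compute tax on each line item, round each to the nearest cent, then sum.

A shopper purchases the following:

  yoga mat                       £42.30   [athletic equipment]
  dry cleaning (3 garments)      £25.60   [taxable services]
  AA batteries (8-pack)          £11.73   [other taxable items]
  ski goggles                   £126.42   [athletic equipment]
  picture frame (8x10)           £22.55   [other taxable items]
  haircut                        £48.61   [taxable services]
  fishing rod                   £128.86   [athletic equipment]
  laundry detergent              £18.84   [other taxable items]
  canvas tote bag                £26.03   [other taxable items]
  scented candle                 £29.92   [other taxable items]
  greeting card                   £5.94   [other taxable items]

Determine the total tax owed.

£27.97

Yoga mat £42.30: athletic equipment, under £110.00 → 1% → £0.42
Dry cleaning (3 garments) £25.60: taxable services → 0% → £0.00
AA batteries (8-pack) £11.73: other taxable items → 6.75% → £0.79
Ski goggles £126.42: athletic equipment, £110.00 or more → 7.75% → £9.80
Picture frame (8x10) £22.55: other taxable items → 6.75% → £1.52
Haircut £48.61: taxable services → 0% → £0.00
Fishing rod £128.86: athletic equipment, £110.00 or more → 7.75% → £9.99
Laundry detergent £18.84: other taxable items → 6.75% → £1.27
Canvas tote bag £26.03: other taxable items → 6.75% → £1.76
Scented candle £29.92: other taxable items → 6.75% → £2.02
Greeting card £5.94: other taxable items → 6.75% → £0.40
Total tax = £0.42 + £0.79 + £9.80 + £1.52 + £9.99 + £1.27 + £1.76 + £2.02 + £0.40 = £27.97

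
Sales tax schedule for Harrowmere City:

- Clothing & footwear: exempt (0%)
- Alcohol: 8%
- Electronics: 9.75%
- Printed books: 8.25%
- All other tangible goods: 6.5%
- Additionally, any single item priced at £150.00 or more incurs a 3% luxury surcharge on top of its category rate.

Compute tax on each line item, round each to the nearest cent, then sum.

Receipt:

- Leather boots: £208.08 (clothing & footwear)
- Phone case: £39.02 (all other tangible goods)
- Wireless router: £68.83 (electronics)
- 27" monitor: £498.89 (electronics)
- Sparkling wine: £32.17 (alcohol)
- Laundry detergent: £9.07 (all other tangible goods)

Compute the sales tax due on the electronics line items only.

Wireless router £68.83: electronics → 9.75% → £6.71
27" monitor £498.89: electronics → 9.75% + 3% surcharge = 12.75% → £63.61
Tax on electronics = £6.71 + £63.61 = £70.32

£70.32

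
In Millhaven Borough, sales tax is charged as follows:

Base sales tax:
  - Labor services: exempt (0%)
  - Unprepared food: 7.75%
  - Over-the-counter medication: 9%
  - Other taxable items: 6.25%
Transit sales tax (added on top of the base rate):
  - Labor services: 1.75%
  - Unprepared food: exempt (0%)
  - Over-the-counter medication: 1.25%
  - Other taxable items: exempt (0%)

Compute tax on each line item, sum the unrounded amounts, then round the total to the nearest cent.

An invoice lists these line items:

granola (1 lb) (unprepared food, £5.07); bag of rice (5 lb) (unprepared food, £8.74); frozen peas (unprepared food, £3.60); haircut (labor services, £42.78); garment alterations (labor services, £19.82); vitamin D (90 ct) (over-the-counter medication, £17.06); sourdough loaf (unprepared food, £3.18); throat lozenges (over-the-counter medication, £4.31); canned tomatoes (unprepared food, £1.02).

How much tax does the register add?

£4.96

Granola (1 lb) £5.07: unprepared food → 7.75% + 0% transit = 7.75% → £0.392925
Bag of rice (5 lb) £8.74: unprepared food → 7.75% + 0% transit = 7.75% → £0.67735
Frozen peas £3.60: unprepared food → 7.75% + 0% transit = 7.75% → £0.279
Haircut £42.78: labor services → 0% + 1.75% transit = 1.75% → £0.74865
Garment alterations £19.82: labor services → 0% + 1.75% transit = 1.75% → £0.34685
Vitamin D (90 ct) £17.06: over-the-counter medication → 9% + 1.25% transit = 10.25% → £1.74865
Sourdough loaf £3.18: unprepared food → 7.75% + 0% transit = 7.75% → £0.24645
Throat lozenges £4.31: over-the-counter medication → 9% + 1.25% transit = 10.25% → £0.441775
Canned tomatoes £1.02: unprepared food → 7.75% + 0% transit = 7.75% → £0.07905
Unrounded tax sum = £4.9607 → £4.96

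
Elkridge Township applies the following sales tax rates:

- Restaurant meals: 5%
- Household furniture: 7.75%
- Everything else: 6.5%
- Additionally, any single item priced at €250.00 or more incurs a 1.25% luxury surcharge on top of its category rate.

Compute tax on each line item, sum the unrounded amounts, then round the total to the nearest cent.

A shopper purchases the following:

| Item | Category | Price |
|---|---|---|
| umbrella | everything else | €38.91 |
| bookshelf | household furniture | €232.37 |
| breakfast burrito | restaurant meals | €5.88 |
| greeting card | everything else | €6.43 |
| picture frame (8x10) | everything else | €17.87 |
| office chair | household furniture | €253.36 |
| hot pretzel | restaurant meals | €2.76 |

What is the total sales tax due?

€45.35

Umbrella €38.91: everything else → 6.5% → €2.52915
Bookshelf €232.37: household furniture → 7.75% → €18.008675
Breakfast burrito €5.88: restaurant meals → 5% → €0.294
Greeting card €6.43: everything else → 6.5% → €0.41795
Picture frame (8x10) €17.87: everything else → 6.5% → €1.16155
Office chair €253.36: household furniture → 7.75% + 1.25% surcharge = 9% → €22.8024
Hot pretzel €2.76: restaurant meals → 5% → €0.138
Unrounded tax sum = €45.351725 → €45.35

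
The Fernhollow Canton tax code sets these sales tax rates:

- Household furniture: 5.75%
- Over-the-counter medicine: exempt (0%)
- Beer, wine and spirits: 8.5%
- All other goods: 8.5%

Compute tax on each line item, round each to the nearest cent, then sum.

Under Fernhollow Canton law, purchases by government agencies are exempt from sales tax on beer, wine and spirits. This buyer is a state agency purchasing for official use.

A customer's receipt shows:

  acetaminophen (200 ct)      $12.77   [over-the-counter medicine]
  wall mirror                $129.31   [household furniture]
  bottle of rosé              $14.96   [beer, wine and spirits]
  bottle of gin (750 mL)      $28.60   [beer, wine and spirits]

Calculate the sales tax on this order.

Acetaminophen (200 ct) $12.77: over-the-counter medicine → 0% → $0.00
Wall mirror $129.31: household furniture → 5.75% → $7.44
Bottle of rosé $14.96: beer, wine and spirits, buyer-exempt → 0% → $0.00
Bottle of gin (750 mL) $28.60: beer, wine and spirits, buyer-exempt → 0% → $0.00
Total tax = $7.44

$7.44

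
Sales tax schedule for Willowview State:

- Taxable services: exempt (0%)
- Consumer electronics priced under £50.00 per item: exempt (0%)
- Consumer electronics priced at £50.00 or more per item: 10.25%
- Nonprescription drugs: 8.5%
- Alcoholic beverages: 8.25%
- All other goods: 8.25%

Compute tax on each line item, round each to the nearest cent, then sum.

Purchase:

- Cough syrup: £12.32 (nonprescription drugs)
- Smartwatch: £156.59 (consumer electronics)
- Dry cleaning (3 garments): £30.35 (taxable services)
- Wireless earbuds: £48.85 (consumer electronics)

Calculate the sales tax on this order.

Cough syrup £12.32: nonprescription drugs → 8.5% → £1.05
Smartwatch £156.59: consumer electronics, £50.00 or more → 10.25% → £16.05
Dry cleaning (3 garments) £30.35: taxable services → 0% → £0.00
Wireless earbuds £48.85: consumer electronics, under £50.00 → 0% → £0.00
Total tax = £1.05 + £16.05 = £17.10

£17.10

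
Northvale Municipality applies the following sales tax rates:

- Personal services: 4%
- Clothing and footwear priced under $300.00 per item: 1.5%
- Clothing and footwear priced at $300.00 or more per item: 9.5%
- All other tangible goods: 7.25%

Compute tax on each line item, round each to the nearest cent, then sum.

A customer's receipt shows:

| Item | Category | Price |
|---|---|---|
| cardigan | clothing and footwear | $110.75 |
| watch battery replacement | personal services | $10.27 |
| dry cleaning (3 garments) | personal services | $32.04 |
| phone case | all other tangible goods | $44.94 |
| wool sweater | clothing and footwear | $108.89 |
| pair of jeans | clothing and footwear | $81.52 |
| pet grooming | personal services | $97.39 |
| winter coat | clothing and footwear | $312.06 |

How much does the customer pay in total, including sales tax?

$840.87

Cardigan $110.75: clothing and footwear, under $300.00 → 1.5% → $1.66
Watch battery replacement $10.27: personal services → 4% → $0.41
Dry cleaning (3 garments) $32.04: personal services → 4% → $1.28
Phone case $44.94: all other tangible goods → 7.25% → $3.26
Wool sweater $108.89: clothing and footwear, under $300.00 → 1.5% → $1.63
Pair of jeans $81.52: clothing and footwear, under $300.00 → 1.5% → $1.22
Pet grooming $97.39: personal services → 4% → $3.90
Winter coat $312.06: clothing and footwear, $300.00 or more → 9.5% → $29.65
Subtotal = $797.86; tax = $43.01; total due = $840.87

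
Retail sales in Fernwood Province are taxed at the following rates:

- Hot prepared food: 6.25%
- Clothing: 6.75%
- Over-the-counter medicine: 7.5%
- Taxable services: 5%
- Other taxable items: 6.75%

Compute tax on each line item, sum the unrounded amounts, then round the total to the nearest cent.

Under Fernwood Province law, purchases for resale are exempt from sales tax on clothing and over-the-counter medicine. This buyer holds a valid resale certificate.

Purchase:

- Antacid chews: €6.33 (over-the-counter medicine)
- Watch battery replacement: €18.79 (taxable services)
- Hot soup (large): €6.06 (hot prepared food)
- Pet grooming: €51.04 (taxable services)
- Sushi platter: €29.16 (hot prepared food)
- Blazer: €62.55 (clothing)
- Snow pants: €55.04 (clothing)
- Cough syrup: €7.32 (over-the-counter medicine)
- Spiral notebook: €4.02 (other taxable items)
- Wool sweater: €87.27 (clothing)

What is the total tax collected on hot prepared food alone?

Hot soup (large) €6.06: hot prepared food → 6.25% → €0.37875
Sushi platter €29.16: hot prepared food → 6.25% → €1.8225
Tax on hot prepared food: unrounded sum = €2.20125 → €2.20

€2.20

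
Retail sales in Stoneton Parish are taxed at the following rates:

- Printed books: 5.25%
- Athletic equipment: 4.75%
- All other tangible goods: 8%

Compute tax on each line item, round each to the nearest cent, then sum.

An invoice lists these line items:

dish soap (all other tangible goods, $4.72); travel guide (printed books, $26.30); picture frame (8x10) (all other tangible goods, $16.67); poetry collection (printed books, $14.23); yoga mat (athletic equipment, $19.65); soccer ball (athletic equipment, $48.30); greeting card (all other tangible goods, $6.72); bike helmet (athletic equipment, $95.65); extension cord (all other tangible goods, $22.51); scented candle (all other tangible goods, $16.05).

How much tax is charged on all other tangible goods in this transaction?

$5.33

Dish soap $4.72: all other tangible goods → 8% → $0.38
Picture frame (8x10) $16.67: all other tangible goods → 8% → $1.33
Greeting card $6.72: all other tangible goods → 8% → $0.54
Extension cord $22.51: all other tangible goods → 8% → $1.80
Scented candle $16.05: all other tangible goods → 8% → $1.28
Tax on all other tangible goods = $0.38 + $1.33 + $0.54 + $1.80 + $1.28 = $5.33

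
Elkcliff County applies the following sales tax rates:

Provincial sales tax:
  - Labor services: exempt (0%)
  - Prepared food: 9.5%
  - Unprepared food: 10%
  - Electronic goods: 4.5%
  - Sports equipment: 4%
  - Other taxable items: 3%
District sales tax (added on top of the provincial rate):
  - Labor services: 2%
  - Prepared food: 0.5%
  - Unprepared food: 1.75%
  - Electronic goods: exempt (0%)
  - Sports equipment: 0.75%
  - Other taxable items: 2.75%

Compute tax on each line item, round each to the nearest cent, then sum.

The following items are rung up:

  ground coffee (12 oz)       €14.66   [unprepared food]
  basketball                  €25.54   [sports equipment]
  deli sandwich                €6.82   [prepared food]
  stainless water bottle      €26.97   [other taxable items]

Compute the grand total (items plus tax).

Ground coffee (12 oz) €14.66: unprepared food → 10% + 1.75% district = 11.75% → €1.72
Basketball €25.54: sports equipment → 4% + 0.75% district = 4.75% → €1.21
Deli sandwich €6.82: prepared food → 9.5% + 0.5% district = 10% → €0.68
Stainless water bottle €26.97: other taxable items → 3% + 2.75% district = 5.75% → €1.55
Subtotal = €73.99; tax = €5.16; total due = €79.15

€79.15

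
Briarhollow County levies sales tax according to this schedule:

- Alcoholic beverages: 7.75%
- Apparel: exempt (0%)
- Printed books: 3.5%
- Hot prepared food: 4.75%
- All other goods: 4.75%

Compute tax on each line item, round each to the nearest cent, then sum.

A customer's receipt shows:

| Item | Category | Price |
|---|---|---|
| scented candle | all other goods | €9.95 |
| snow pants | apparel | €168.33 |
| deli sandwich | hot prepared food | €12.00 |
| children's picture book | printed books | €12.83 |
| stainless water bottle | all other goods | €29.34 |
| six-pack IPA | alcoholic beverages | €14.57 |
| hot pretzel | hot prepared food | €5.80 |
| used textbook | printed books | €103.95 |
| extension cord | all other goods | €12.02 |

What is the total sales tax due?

Scented candle €9.95: all other goods → 4.75% → €0.47
Snow pants €168.33: apparel → 0% → €0.00
Deli sandwich €12.00: hot prepared food → 4.75% → €0.57
Children's picture book €12.83: printed books → 3.5% → €0.45
Stainless water bottle €29.34: all other goods → 4.75% → €1.39
Six-pack IPA €14.57: alcoholic beverages → 7.75% → €1.13
Hot pretzel €5.80: hot prepared food → 4.75% → €0.28
Used textbook €103.95: printed books → 3.5% → €3.64
Extension cord €12.02: all other goods → 4.75% → €0.57
Total tax = €0.47 + €0.57 + €0.45 + €1.39 + €1.13 + €0.28 + €3.64 + €0.57 = €8.50

€8.50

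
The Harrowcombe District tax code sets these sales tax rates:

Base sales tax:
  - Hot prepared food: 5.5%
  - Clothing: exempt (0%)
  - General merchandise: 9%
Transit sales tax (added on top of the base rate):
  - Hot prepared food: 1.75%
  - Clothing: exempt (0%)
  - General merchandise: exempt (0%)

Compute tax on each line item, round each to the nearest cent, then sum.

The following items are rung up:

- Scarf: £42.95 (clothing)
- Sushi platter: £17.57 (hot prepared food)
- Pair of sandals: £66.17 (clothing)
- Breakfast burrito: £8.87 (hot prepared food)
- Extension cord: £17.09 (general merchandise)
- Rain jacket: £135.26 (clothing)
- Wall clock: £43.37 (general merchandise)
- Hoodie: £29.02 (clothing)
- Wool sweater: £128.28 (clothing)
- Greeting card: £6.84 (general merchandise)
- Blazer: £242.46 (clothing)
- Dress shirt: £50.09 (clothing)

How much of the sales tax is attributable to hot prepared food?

£1.91

Sushi platter £17.57: hot prepared food → 5.5% + 1.75% transit = 7.25% → £1.27
Breakfast burrito £8.87: hot prepared food → 5.5% + 1.75% transit = 7.25% → £0.64
Tax on hot prepared food = £1.27 + £0.64 = £1.91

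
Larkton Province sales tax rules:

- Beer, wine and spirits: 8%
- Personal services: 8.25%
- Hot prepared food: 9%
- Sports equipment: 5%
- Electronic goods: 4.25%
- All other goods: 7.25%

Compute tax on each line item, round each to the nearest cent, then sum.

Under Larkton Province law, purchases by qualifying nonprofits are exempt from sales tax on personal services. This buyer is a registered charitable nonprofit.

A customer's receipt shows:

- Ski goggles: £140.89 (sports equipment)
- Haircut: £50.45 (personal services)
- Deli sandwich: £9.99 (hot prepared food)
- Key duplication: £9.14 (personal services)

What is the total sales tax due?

Ski goggles £140.89: sports equipment → 5% → £7.04
Haircut £50.45: personal services, buyer-exempt → 0% → £0.00
Deli sandwich £9.99: hot prepared food → 9% → £0.90
Key duplication £9.14: personal services, buyer-exempt → 0% → £0.00
Total tax = £7.04 + £0.90 = £7.94

£7.94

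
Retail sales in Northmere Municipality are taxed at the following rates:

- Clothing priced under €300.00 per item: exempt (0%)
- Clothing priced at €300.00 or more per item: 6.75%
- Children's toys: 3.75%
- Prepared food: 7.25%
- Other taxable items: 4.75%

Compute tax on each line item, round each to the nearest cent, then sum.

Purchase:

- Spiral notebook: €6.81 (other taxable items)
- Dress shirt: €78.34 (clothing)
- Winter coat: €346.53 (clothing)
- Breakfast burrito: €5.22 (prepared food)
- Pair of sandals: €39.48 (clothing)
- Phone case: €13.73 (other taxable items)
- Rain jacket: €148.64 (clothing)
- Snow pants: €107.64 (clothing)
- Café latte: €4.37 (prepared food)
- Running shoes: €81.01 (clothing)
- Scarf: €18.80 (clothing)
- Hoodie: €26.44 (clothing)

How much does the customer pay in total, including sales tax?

€902.07

Spiral notebook €6.81: other taxable items → 4.75% → €0.32
Dress shirt €78.34: clothing, under €300.00 → 0% → €0.00
Winter coat €346.53: clothing, €300.00 or more → 6.75% → €23.39
Breakfast burrito €5.22: prepared food → 7.25% → €0.38
Pair of sandals €39.48: clothing, under €300.00 → 0% → €0.00
Phone case €13.73: other taxable items → 4.75% → €0.65
Rain jacket €148.64: clothing, under €300.00 → 0% → €0.00
Snow pants €107.64: clothing, under €300.00 → 0% → €0.00
Café latte €4.37: prepared food → 7.25% → €0.32
Running shoes €81.01: clothing, under €300.00 → 0% → €0.00
Scarf €18.80: clothing, under €300.00 → 0% → €0.00
Hoodie €26.44: clothing, under €300.00 → 0% → €0.00
Subtotal = €877.01; tax = €25.06; total due = €902.07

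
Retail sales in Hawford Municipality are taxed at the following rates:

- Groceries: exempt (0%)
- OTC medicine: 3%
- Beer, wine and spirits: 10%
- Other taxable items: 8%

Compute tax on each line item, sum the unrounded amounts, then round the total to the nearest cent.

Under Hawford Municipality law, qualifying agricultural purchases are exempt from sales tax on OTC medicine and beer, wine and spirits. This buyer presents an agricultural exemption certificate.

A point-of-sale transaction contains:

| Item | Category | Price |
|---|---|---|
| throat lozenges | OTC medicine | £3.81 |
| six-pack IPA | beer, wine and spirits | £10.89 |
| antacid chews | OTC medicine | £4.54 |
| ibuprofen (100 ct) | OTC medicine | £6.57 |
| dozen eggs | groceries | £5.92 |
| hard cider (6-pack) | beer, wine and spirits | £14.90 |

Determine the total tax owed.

£0.00

Throat lozenges £3.81: OTC medicine, buyer-exempt → 0% → £0.00
Six-pack IPA £10.89: beer, wine and spirits, buyer-exempt → 0% → £0.00
Antacid chews £4.54: OTC medicine, buyer-exempt → 0% → £0.00
Ibuprofen (100 ct) £6.57: OTC medicine, buyer-exempt → 0% → £0.00
Dozen eggs £5.92: groceries → 0% → £0.00
Hard cider (6-pack) £14.90: beer, wine and spirits, buyer-exempt → 0% → £0.00
Unrounded tax sum = £0.00 → £0.00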